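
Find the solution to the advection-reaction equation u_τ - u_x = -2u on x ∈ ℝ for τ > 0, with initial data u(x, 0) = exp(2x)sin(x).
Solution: Substitute u = exp(2x)w, i.e. w = exp(-2x)u.
By the product rule, u_x = exp(2x)(w_x + 2w), u_τ = exp(2x)w_τ.
Substituting into the PDE and dividing by exp(2x): w_τ - (w_x + 2w) = -2w.
The lower-order terms cancel, leaving the standard advection equation w_τ - w_x = 0.
Initial data for w: w(x,0) = exp(-2x)u(x,0) = sin(x).
Solve for w:
  By method of characteristics (waves move left with speed 1):
  Along characteristics x + τ = const, w is constant, so w(x,τ) = f(x + τ) with f = w(·, 0).
Hence w(x,τ) = sin(x + τ).
Transform back: u(x,τ) = exp(2x)w(x,τ).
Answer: u(x, τ) = exp(2x)sin(x + τ)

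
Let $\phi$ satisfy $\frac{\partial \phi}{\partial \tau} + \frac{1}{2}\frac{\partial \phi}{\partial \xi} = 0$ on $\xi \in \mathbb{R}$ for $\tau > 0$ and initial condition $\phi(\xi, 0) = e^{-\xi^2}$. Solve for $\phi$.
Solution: By method of characteristics (waves move right with speed 1/2):
Along characteristics $\xi - \frac{1}{2}\tau =$ const, $\phi$ is constant, so $\phi(\xi,\tau) = f(\xi - \frac{1}{2}\tau)$ with $f = \phi( \cdot , 0)$.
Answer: $\phi(\xi, \tau) = e^{-(-\tau/2 + \xi)^2}$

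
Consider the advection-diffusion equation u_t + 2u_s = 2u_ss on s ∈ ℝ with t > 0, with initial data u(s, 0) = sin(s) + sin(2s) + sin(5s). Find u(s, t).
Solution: Change to a moving frame: let η = s - 2t, σ = t and write u(s,t) = w(η,σ).
By the chain rule u_t = w_σ - 2w_η, u_s = w_η, u_ss = w_ηη.
Then u_t + 2u_s = w_σ: the advection term cancels and the PDE becomes the heat equation w_σ = 2w_ηη on η ∈ ℝ.
Initial data: w(η,0) = u(η,0) = sin(η) + sin(2η) + sin(5η).
On η ∈ ℝ each mode satisfies (sin(nη))″ = -n² sin(nη), so exp(-2n²σ) sin(nη) solves the heat equation; by superposition w(η,σ) = Σ c_n exp(-2n²σ) sin(nη).
Reading off the coefficients: c_1=1, c_2=1, c_5=1, so w(η,σ) = exp(-2σ)sin(η) + exp(-8σ)sin(2η) + exp(-50σ)sin(5η).
Substituting back η = s - 2t, σ = t: u(s,t) = w(s - 2t, t).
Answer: u(s, t) = exp(-2t)sin(s - 2t) + exp(-8t)sin(2s - 4t) + exp(-50t)sin(5s - 10t)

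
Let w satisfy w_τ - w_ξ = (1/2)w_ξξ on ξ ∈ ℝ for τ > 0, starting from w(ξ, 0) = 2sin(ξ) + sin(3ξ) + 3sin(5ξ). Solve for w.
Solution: Change to a moving frame: let η = ξ + τ, σ = τ and write w(ξ,τ) = u(η,σ).
By the chain rule w_τ = u_σ + u_η, w_ξ = u_η, w_ξξ = u_ηη.
Then w_τ - w_ξ = u_σ: the advection term cancels and the PDE becomes the heat equation u_σ = (1/2)u_ηη on η ∈ ℝ.
Initial data: u(η,0) = w(η,0) = 2sin(η) + sin(3η) + 3sin(5η).
On η ∈ ℝ each mode satisfies (sin(nη))″ = -n² sin(nη), so exp(-n²σ/2) sin(nη) solves the heat equation; by superposition u(η,σ) = Σ c_n exp(-n²σ/2) sin(nη).
Reading off the coefficients: c_1=2, c_3=1, c_5=3, so u(η,σ) = 2exp(-σ/2)sin(η) + exp(-9σ/2)sin(3η) + 3exp(-25σ/2)sin(5η).
Substituting back η = ξ + τ, σ = τ: w(ξ,τ) = u(ξ + τ, τ).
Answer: w(ξ, τ) = 2exp(-τ/2)sin(ξ + τ) + exp(-9τ/2)sin(3ξ + 3τ) + 3exp(-25τ/2)sin(5ξ + 5τ)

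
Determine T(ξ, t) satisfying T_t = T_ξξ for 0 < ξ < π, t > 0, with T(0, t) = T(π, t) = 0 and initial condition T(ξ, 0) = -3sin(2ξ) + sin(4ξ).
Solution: Separating variables: T = Σ c_n exp(-n²t) sin(nξ). From T(ξ,0) = -3sin(2ξ) + sin(4ξ): c_2=-3, c_4=1.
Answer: T(ξ, t) = -3exp(-4t)sin(2ξ) + exp(-16t)sin(4ξ)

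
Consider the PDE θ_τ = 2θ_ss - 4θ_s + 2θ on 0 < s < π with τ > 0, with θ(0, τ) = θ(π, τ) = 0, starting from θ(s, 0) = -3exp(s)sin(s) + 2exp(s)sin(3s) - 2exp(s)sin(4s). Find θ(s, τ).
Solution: Substitute θ = exp(s)u, i.e. u = exp(-s)θ.
By the product rule, θ_s = exp(s)(u_s + u), θ_ss = exp(s)(u_ss + 2u_s + u), θ_τ = exp(s)u_τ.
Substituting into the PDE and dividing by exp(s): u_τ = 2(u_ss + 2u_s + u) - 4(u_s + u) + 2u.
The lower-order terms cancel, leaving the standard heat equation u_τ = 2u_ss.
Initial data for u: u(s,0) = exp(-s)θ(s,0) = -3sin(s) + 2sin(3s) - 2sin(4s). The boundary conditions carry over: u(0,τ) = u(π,τ) = 0.
Solve for u:
  Using separation of variables u = X(s)G(τ):
  Eigenfunctions: sin(ns), n = 1, 2, 3, ...
  General solution: u(s, τ) = Σ c_n sin(ns) exp(-2n² τ)
  Matching u(s,0) = -3sin(s) + 2sin(3s) - 2sin(4s) term by term: c_1=-3, c_3=2, c_4=-2.
Hence u(s,τ) = -3exp(-2τ)sin(s) + 2exp(-18τ)sin(3s) - 2exp(-32τ)sin(4s).
Transform back: θ(s,τ) = exp(s)u(s,τ).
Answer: θ(s, τ) = -3exp(s)exp(-2τ)sin(s) + 2exp(s)exp(-18τ)sin(3s) - 2exp(s)exp(-32τ)sin(4s)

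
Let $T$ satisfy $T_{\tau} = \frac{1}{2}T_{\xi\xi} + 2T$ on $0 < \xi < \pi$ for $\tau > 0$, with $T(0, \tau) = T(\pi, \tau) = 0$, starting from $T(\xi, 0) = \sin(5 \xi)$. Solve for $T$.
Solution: Substitute $T = e^{2\tau}u$, i.e. $u = e^{-2\tau}T$.
By the product rule, $T_{\tau} = e^{2\tau}(u_{\tau} + 2u)$, $T_{\xi\xi} = e^{2\tau}u_{\xi\xi}$.
Substituting into the PDE and dividing by $e^{2\tau}$: $u_{\tau} + 2u = \frac{1}{2}u_{\xi\xi} + 2u$.
The lower-order terms cancel, leaving the standard heat equation $u_{\tau} = \frac{1}{2}u_{\xi\xi}$.
Initial data for $u$: $u(\xi,0) = T(\xi,0) = \sin(5 \xi)$. The boundary conditions carry over: $u(0,\tau) = u(\pi,\tau) = 0$.
Solve for $u$:
  Using separation of variables $u = X(\xi)G(\tau)$:
  Eigenfunctions: $\sin(n\xi)$, $n = 1, 2, 3, \ldots$
  General solution: $u(\xi, \tau) = \sum c_n \sin(n\xi) e^{-n^2 \tau/2}$
  Matching $u(\xi,0) = \sin(5 \xi)$ term by term: $c_5=1$.
Hence $u(\xi,\tau) = e^{-25 \tau/2} \sin(5 \xi)$.
Transform back: $T(\xi,\tau) = e^{2\tau}u(\xi,\tau)$.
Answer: $T(\xi, \tau) = e^{-21 \tau/2} \sin(5 \xi)$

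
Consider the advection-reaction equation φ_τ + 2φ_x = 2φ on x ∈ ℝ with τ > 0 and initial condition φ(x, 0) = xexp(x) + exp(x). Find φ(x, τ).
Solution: Substitute φ = exp(x)u.
Then φ_x = exp(x)(u_x + u), φ_τ = exp(x)u_τ; substituting and dividing by exp(x), the lower-order terms cancel: u_τ + 2u_x = 0 (standard advection equation).
Data for u: u(x,0) = exp(-x)φ(x,0) = x + 1.
By characteristics (dx/dτ = 2), u(x,τ) = f(x - 2τ) with f = u(·, 0).
So u(x,τ) = x - 2τ + 1, and φ(x,τ) = exp(x)u(x,τ).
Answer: φ(x, τ) = xexp(x) - 2τexp(x) + exp(x)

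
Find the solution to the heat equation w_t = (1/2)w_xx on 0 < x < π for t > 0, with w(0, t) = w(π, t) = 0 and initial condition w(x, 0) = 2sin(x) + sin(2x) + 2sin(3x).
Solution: Using separation of variables w = X(x)T(t):
Eigenfunctions: sin(nx), n = 1, 2, 3, ...
General solution: w(x, t) = Σ c_n sin(nx) exp(-n² t/2)
Matching w(x,0) = 2sin(x) + sin(2x) + 2sin(3x) term by term: c_1=2, c_2=1, c_3=2.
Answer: w(x, t) = exp(-2t)sin(2x) + 2exp(-t/2)sin(x) + 2exp(-9t/2)sin(3x)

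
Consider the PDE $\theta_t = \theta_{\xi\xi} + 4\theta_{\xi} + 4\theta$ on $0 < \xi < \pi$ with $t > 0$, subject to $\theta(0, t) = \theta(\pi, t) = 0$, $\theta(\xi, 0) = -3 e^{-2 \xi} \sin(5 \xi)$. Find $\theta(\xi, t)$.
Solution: Substitute $\theta = e^{-2\xi}u$, i.e. $u = e^{2\xi}\theta$.
By the product rule, $\theta_{\xi} = e^{-2\xi}(u_{\xi} - 2u)$, $\theta_{\xi\xi} = e^{-2\xi}(u_{\xi\xi} - 4u_{\xi} + 4u)$, $\theta_t = e^{-2\xi}u_t$.
Substituting into the PDE and dividing by $e^{-2\xi}$: $u_t = (u_{\xi\xi} - 4u_{\xi} + 4u) + 4(u_{\xi} - 2u) + 4u$.
The lower-order terms cancel, leaving the standard heat equation $u_t = u_{\xi\xi}$.
Initial data for $u$: $u(\xi,0) = e^{2\xi}\theta(\xi,0) = -3 \sin(5 \xi)$. The boundary conditions carry over: $u(0,t) = u(\pi,t) = 0$.
Solve for $u$:
  Using separation of variables $u = X(\xi)G(t)$:
  Eigenfunctions: $\sin(n\xi)$, $n = 1, 2, 3, \ldots$
  General solution: $u(\xi, t) = \sum c_n \sin(n\xi) e^{-n^2 t}$
  Matching $u(\xi,0) = -3 \sin(5 \xi)$ term by term: $c_5=-3$.
Hence $u(\xi,t) = -3 e^{-25 t} \sin(5 \xi)$.
Transform back: $\theta(\xi,t) = e^{-2\xi}u(\xi,t)$.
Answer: $\theta(\xi, t) = -3 e^{-2 \xi} e^{-25 t} \sin(5 \xi)$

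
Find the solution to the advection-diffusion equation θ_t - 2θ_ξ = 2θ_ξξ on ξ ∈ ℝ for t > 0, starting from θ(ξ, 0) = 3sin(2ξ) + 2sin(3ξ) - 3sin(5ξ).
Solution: Moving frame: η = ξ + 2t, σ = t, θ = u(η,σ), so θ_t = u_σ + 2u_η and θ_ξξ = u_ηη.
Hence θ_t - 2θ_ξ = u_σ and the PDE becomes the heat equation u_σ = 2u_ηη on η ∈ ℝ.
Initial data: u(η,0) = θ(η,0) = 3sin(2η) + 2sin(3η) - 3sin(5η). Each mode sin(nη) decays as exp(-2n²σ) on ℝ, so u(η,σ) = Σ c_n exp(-2n²σ) sin(nη) with c_2=3, c_3=2, c_5=-3: u(η,σ) = 3exp(-8σ)sin(2η) + 2exp(-18σ)sin(3η) - 3exp(-50σ)sin(5η).
Substituting back: θ(ξ,t) = u(ξ + 2t, t).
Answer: θ(ξ, t) = 3exp(-8t)sin(4t + 2ξ) + 2exp(-18t)sin(6t + 3ξ) - 3exp(-50t)sin(10t + 5ξ)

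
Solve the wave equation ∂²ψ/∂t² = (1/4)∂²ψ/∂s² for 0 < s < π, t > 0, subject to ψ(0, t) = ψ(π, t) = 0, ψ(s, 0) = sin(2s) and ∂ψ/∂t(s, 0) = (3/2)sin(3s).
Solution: Separating variables: ψ = Σ [A_n cos(ω_n t) + B_n sin(ω_n t)] sin(ns), ω_n = n/2. From ICs (B_n = velocity coefficient / ω_n): A_2=1, B_3=1.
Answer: ψ(s, t) = sin(2s)cos(t) + sin(3s)sin(3t/2)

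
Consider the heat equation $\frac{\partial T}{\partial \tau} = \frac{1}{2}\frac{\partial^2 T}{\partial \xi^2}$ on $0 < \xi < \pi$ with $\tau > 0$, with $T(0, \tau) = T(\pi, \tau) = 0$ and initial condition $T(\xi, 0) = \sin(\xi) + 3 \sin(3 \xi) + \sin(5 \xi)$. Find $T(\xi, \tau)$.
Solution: Using separation of variables $T = X(\xi)G(\tau)$:
Eigenfunctions: $\sin(n\xi)$, $n = 1, 2, 3, \ldots$
General solution: $T(\xi, \tau) = \sum c_n \sin(n\xi) e^{-n^2 \tau/2}$
Matching $T(\xi,0) = \sin(\xi) + 3 \sin(3 \xi) + \sin(5 \xi)$ term by term: $c_1=1, c_3=3, c_5=1$.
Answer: $T(\xi, \tau) = e^{-\tau/2} \sin(\xi) + 3 e^{-9 \tau/2} \sin(3 \xi) + e^{-25 \tau/2} \sin(5 \xi)$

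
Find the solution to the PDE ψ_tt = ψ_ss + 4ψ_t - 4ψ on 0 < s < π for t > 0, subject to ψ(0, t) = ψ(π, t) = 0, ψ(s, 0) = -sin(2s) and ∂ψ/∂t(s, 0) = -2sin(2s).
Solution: Substitute ψ = exp(2t)u.
Then ψ_t = exp(2t)(u_t + 2u), ψ_tt = exp(2t)(u_tt + 4u_t + 4u), ψ_ss = exp(2t)u_ss; substituting and dividing by exp(2t), the lower-order terms cancel: u_tt = u_ss (standard wave equation).
Data for u: u(s,0) = ψ(s,0) = -sin(2s); u_t(s,0) = ψ_t(s,0) - 2ψ(s,0) = 0. The boundary conditions carry over: u(0,t) = u(π,t) = 0.
Separating variables: u = Σ [A_n cos(ω_n t) + B_n sin(ω_n t)] sin(ns), ω_n = n. From ICs: A_2=-1.
So u(s,t) = -sin(2s)cos(2t), and ψ(s,t) = exp(2t)u(s,t).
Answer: ψ(s, t) = -exp(2t)sin(2s)cos(2t)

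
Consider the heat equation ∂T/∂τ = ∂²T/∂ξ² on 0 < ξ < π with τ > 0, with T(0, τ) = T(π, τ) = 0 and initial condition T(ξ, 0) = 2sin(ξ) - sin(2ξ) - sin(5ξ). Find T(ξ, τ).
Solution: Using separation of variables T = X(ξ)G(τ):
Eigenfunctions: sin(nξ), n = 1, 2, 3, ...
General solution: T(ξ, τ) = Σ c_n sin(nξ) exp(-n² τ)
Matching T(ξ,0) = 2sin(ξ) - sin(2ξ) - sin(5ξ) term by term: c_1=2, c_2=-1, c_5=-1.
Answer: T(ξ, τ) = 2exp(-τ)sin(ξ) - exp(-4τ)sin(2ξ) - exp(-25τ)sin(5ξ)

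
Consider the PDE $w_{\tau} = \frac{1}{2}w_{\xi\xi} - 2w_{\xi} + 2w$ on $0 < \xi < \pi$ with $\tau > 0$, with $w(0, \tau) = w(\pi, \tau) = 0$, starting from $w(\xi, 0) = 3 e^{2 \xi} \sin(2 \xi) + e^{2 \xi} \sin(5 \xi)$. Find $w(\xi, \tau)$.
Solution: Substitute $w = e^{2\xi}u$.
Then $w_{\xi} = e^{2\xi}(u_{\xi} + 2u)$, $w_{\xi\xi} = e^{2\xi}(u_{\xi\xi} + 4u_{\xi} + 4u)$, $w_{\tau} = e^{2\xi}u_{\tau}$; substituting and dividing by $e^{2\xi}$, the lower-order terms cancel: $u_{\tau} = \frac{1}{2}u_{\xi\xi}$ (standard heat equation).
Data for $u$: $u(\xi,0) = e^{-2\xi}w(\xi,0) = 3 \sin(2 \xi) + \sin(5 \xi)$. The boundary conditions carry over: $u(0,\tau) = u(\pi,\tau) = 0$.
Separating variables: $u = \sum c_n e^{-n^2\tau/2} \sin(n\xi)$. From $u(\xi,0) = 3 \sin(2 \xi) + \sin(5 \xi)$: $c_2=3, c_5=1$.
So $u(\xi,\tau) = 3 e^{-2 \tau} \sin(2 \xi) + e^{-25 \tau/2} \sin(5 \xi)$, and $w(\xi,\tau) = e^{2\xi}u(\xi,\tau)$.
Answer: $w(\xi, \tau) = 3 e^{-2 \tau} e^{2 \xi} \sin(2 \xi) + e^{-25 \tau/2} e^{2 \xi} \sin(5 \xi)$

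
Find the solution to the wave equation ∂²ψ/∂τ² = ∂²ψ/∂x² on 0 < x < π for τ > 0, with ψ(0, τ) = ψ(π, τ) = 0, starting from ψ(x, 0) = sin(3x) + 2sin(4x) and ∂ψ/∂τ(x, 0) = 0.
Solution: Separating variables: ψ = Σ [A_n cos(ω_n τ) + B_n sin(ω_n τ)] sin(nx), ω_n = n. From ICs: A_3=1, A_4=2.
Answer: ψ(x, τ) = sin(3x)cos(3τ) + 2sin(4x)cos(4τ)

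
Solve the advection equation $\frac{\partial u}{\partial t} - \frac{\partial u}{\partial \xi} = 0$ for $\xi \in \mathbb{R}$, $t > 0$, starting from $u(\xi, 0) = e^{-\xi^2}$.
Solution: By method of characteristics (waves move left with speed 1):
Along characteristics $\xi + t =$ const, $u$ is constant, so $u(\xi,t) = f(\xi + t)$ with $f = u( \cdot , 0)$.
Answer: $u(\xi, t) = e^{-(\xi + t)^2}$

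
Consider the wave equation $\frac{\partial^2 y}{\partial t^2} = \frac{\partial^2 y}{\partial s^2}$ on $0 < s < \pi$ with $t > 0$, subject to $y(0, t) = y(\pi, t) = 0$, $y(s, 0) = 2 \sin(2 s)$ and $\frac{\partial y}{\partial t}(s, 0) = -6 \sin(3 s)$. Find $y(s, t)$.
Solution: Using separation of variables $y = X(s)T(t)$:
Eigenfunctions: $\sin(ns)$, $n = 1, 2, 3, \ldots$
General solution: $y(s, t) = \sum [A_n \cos(n t) + B_n \sin(n t)] \sin(ns)$
From $y(s,0) = 2 \sin(2 s)$: $A_2=2$. From $y_t(s,0) = -6 \sin(3 s)$, using $y_t(s,0) = \sum \omega_n B_n \sin(ns)$ with $\omega_n = n$: $B_3 = (-6)/3 = -2$.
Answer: $y(s, t) = 2 \sin(2 s) \cos(2 t) - 2 \sin(3 s) \sin(3 t)$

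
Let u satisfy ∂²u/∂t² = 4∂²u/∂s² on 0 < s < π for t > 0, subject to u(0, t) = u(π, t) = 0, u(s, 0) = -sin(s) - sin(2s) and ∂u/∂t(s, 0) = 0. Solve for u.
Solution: Using separation of variables u = X(s)T(t):
Eigenfunctions: sin(ns), n = 1, 2, 3, ...
General solution: u(s, t) = Σ [A_n cos(2n t) + B_n sin(2n t)] sin(ns)
From u(s,0) = -sin(s) - sin(2s): A_1=-1, A_2=-1. From u_t(s,0) = 0: all B_n = 0.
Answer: u(s, t) = -sin(s)cos(2t) - sin(2s)cos(4t)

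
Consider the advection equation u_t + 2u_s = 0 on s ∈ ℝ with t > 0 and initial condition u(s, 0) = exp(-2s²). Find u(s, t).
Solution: By method of characteristics (waves move right with speed 2):
Along characteristics s - 2t = const, u is constant, so u(s,t) = f(s - 2t) with f = u(·, 0).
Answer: u(s, t) = exp(-2(s - 2t)²)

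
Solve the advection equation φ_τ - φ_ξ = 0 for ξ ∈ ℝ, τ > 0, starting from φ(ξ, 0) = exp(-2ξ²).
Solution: By characteristics (dξ/dτ = -1), φ(ξ,τ) = f(ξ + τ) with f = φ(·, 0).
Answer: φ(ξ, τ) = exp(-2(ξ + τ)²)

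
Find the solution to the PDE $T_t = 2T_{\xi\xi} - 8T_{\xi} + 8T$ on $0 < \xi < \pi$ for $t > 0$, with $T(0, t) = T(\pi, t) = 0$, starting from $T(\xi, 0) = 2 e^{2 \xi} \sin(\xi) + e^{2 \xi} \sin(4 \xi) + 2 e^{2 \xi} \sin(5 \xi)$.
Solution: Substitute $T = e^{2\xi}u$.
Then $T_{\xi} = e^{2\xi}(u_{\xi} + 2u)$, $T_{\xi\xi} = e^{2\xi}(u_{\xi\xi} + 4u_{\xi} + 4u)$, $T_t = e^{2\xi}u_t$; substituting and dividing by $e^{2\xi}$, the lower-order terms cancel: $u_t = 2u_{\xi\xi}$ (standard heat equation).
Data for $u$: $u(\xi,0) = e^{-2\xi}T(\xi,0) = 2 \sin(\xi) + \sin(4 \xi) + 2 \sin(5 \xi)$. The boundary conditions carry over: $u(0,t) = u(\pi,t) = 0$.
Separating variables: $u = \sum c_n e^{-2n^2t} \sin(n\xi)$. From $u(\xi,0) = 2 \sin(\xi) + \sin(4 \xi) + 2 \sin(5 \xi)$: $c_1=2, c_4=1, c_5=2$.
So $u(\xi,t) = 2 e^{-2 t} \sin(\xi) + e^{-32 t} \sin(4 \xi) + 2 e^{-50 t} \sin(5 \xi)$, and $T(\xi,t) = e^{2\xi}u(\xi,t)$.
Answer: $T(\xi, t) = 2 e^{2 \xi} e^{-2 t} \sin(\xi) + e^{2 \xi} e^{-32 t} \sin(4 \xi) + 2 e^{2 \xi} e^{-50 t} \sin(5 \xi)$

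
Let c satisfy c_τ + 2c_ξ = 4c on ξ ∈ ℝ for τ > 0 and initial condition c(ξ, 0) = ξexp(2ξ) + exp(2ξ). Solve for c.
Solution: Substitute c = exp(2ξ)u.
Then c_ξ = exp(2ξ)(u_ξ + 2u), c_τ = exp(2ξ)u_τ; substituting and dividing by exp(2ξ), the lower-order terms cancel: u_τ + 2u_ξ = 0 (standard advection equation).
Data for u: u(ξ,0) = exp(-2ξ)c(ξ,0) = ξ + 1.
By characteristics (dξ/dτ = 2), u(ξ,τ) = f(ξ - 2τ) with f = u(·, 0).
So u(ξ,τ) = ξ - 2τ + 1, and c(ξ,τ) = exp(2ξ)u(ξ,τ).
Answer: c(ξ, τ) = ξexp(2ξ) - 2τexp(2ξ) + exp(2ξ)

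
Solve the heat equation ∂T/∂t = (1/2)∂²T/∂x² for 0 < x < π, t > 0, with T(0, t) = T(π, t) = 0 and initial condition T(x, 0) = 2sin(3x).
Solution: Separating variables: T = Σ c_n exp(-n²t/2) sin(nx). From T(x,0) = 2sin(3x): c_3=2.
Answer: T(x, t) = 2exp(-9t/2)sin(3x)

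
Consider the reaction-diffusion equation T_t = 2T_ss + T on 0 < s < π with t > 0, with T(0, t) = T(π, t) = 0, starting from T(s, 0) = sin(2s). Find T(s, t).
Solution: Substitute T = exp(t)u.
Then T_t = exp(t)(u_t + u), T_ss = exp(t)u_ss; substituting and dividing by exp(t), the lower-order terms cancel: u_t = 2u_ss (standard heat equation).
Data for u: u(s,0) = T(s,0) = sin(2s). The boundary conditions carry over: u(0,t) = u(π,t) = 0.
Separating variables: u = Σ c_n exp(-2n²t) sin(ns). From u(s,0) = sin(2s): c_2=1.
So u(s,t) = exp(-8t)sin(2s), and T(s,t) = exp(t)u(s,t).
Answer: T(s, t) = exp(-7t)sin(2s)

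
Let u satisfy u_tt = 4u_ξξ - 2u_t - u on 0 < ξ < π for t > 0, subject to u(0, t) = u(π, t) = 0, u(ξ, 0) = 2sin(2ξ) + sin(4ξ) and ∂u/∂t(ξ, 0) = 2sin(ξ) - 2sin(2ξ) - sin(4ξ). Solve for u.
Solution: Substitute u = exp(-t)w, i.e. w = exp(t)u.
By the product rule, u_t = exp(-t)(w_t - w), u_tt = exp(-t)(w_tt - 2w_t + w), u_ξξ = exp(-t)w_ξξ.
Substituting into the PDE and dividing by exp(-t): w_tt - 2w_t + w = 4w_ξξ - 2(w_t - w) - w.
The lower-order terms cancel, leaving the standard wave equation w_tt = 4w_ξξ.
Initial data for w: w(ξ,0) = u(ξ,0) = 2sin(2ξ) + sin(4ξ); w_t(ξ,0) = u_t(ξ,0) + u(ξ,0) = 2sin(ξ). The boundary conditions carry over: w(0,t) = w(π,t) = 0.
Solve for w:
  Using separation of variables w = X(ξ)T(t):
  Eigenfunctions: sin(nξ), n = 1, 2, 3, ...
  General solution: w(ξ, t) = Σ [A_n cos(2n t) + B_n sin(2n t)] sin(nξ)
  From w(ξ,0) = 2sin(2ξ) + sin(4ξ): A_2=2, A_4=1. From w_t(ξ,0) = 2sin(ξ), using w_t(ξ,0) = Σ ω_n B_n sin(nξ) with ω_n = 2n: B_1 = 2/2 = 1.
Hence w(ξ,t) = sin(2t)sin(ξ) + 2sin(2ξ)cos(4t) + sin(4ξ)cos(8t).
Transform back: u(ξ,t) = exp(-t)w(ξ,t).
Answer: u(ξ, t) = exp(-t)sin(2t)sin(ξ) + 2exp(-t)sin(2ξ)cos(4t) + exp(-t)sin(4ξ)cos(8t)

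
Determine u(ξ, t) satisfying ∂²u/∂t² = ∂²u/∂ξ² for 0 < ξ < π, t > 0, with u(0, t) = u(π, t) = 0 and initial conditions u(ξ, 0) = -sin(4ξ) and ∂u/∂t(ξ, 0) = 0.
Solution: Using separation of variables u = X(ξ)T(t):
Eigenfunctions: sin(nξ), n = 1, 2, 3, ...
General solution: u(ξ, t) = Σ [A_n cos(n t) + B_n sin(n t)] sin(nξ)
From u(ξ,0) = -sin(4ξ): A_4=-1. From u_t(ξ,0) = 0: all B_n = 0.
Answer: u(ξ, t) = -sin(4ξ)cos(4t)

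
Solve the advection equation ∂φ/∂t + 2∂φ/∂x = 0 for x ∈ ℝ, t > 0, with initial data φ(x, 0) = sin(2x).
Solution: By method of characteristics (waves move right with speed 2):
Along characteristics x - 2t = const, φ is constant, so φ(x,t) = f(x - 2t) with f = φ(·, 0).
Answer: φ(x, t) = -sin(4t - 2x)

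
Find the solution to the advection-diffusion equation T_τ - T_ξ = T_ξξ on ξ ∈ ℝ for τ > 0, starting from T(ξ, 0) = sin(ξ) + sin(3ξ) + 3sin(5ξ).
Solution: Moving frame: η = ξ + τ, σ = τ, T = u(η,σ), so T_τ = u_σ + u_η and T_ξξ = u_ηη.
Hence T_τ - T_ξ = u_σ and the PDE becomes the heat equation u_σ = u_ηη on η ∈ ℝ.
Initial data: u(η,0) = T(η,0) = sin(η) + sin(3η) + 3sin(5η). Each mode sin(nη) decays as exp(-n²σ) on ℝ, so u(η,σ) = Σ c_n exp(-n²σ) sin(nη) with c_1=1, c_3=1, c_5=3: u(η,σ) = exp(-σ)sin(η) + exp(-9σ)sin(3η) + 3exp(-25σ)sin(5η).
Substituting back: T(ξ,τ) = u(ξ + τ, τ).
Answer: T(ξ, τ) = exp(-τ)sin(ξ + τ) + exp(-9τ)sin(3ξ + 3τ) + 3exp(-25τ)sin(5ξ + 5τ)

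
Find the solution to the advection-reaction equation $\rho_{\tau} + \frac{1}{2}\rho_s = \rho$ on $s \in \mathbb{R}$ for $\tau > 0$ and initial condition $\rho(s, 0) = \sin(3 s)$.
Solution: Substitute $\rho = e^{\tau}u$.
Then $\rho_{\tau} = e^{\tau}(u_{\tau} + u)$, $\rho_s = e^{\tau}u_s$; substituting and dividing by $e^{\tau}$, the lower-order terms cancel: $u_{\tau} + \frac{1}{2}u_s = 0$ (standard advection equation).
Data for $u$: $u(s,0) = \rho(s,0) = \sin(3 s)$.
By characteristics ($ds/d\tau = 1/2$), $u(s,\tau) = f(s - \frac{1}{2}\tau)$ with $f = u( \cdot , 0)$.
So $u(s,\tau) = \sin(3 s - 3 \tau/2)$, and $\rho(s,\tau) = e^{\tau}u(s,\tau)$.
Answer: $\rho(s, \tau) = - e^{\tau} \sin(3 \tau/2 - 3 s)$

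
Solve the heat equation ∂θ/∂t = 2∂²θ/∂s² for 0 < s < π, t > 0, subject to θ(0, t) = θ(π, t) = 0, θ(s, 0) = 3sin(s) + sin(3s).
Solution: Using separation of variables θ = X(s)G(t):
Eigenfunctions: sin(ns), n = 1, 2, 3, ...
General solution: θ(s, t) = Σ c_n sin(ns) exp(-2n² t)
Matching θ(s,0) = 3sin(s) + sin(3s) term by term: c_1=3, c_3=1.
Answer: θ(s, t) = 3exp(-2t)sin(s) + exp(-18t)sin(3s)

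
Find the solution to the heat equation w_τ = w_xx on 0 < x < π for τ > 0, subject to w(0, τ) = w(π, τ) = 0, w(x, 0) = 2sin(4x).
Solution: Separating variables: w = Σ c_n exp(-n²τ) sin(nx). From w(x,0) = 2sin(4x): c_4=2.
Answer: w(x, τ) = 2exp(-16τ)sin(4x)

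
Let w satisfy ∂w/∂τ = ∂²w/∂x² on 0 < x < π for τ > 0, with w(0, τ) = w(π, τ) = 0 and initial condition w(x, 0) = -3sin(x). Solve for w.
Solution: Using separation of variables w = X(x)T(τ):
Eigenfunctions: sin(nx), n = 1, 2, 3, ...
General solution: w(x, τ) = Σ c_n sin(nx) exp(-n² τ)
Matching w(x,0) = -3sin(x) term by term: c_1=-3.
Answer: w(x, τ) = -3exp(-τ)sin(x)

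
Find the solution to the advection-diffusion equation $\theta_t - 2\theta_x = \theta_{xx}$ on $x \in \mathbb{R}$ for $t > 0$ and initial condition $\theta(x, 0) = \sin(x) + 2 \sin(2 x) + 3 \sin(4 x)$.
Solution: Change to a moving frame: let $\eta = x + 2t$, $\sigma = t$ and write $\theta(x,t) = u(\eta,\sigma)$.
By the chain rule $\theta_t = u_{\sigma} + 2u_{\eta}$, $\theta_x = u_{\eta}$, $\theta_{xx} = u_{\eta\eta}$.
Then $\theta_t - 2\theta_x = u_{\sigma}$: the advection term cancels and the PDE becomes the heat equation $u_{\sigma} = u_{\eta\eta}$ on $\eta \in \mathbb{R}$.
Initial data: $u(\eta,0) = \theta(\eta,0) = \sin(\eta) + 2 \sin(2 \eta) + 3 \sin(4 \eta)$.
On $\eta \in \mathbb{R}$ each mode satisfies $(\sin(n\eta))'' = -n^2 \sin(n\eta)$, so $e^{-n^2\sigma} \sin(n\eta)$ solves the heat equation; by superposition $u(\eta,\sigma) = \sum c_n e^{-n^2\sigma} \sin(n\eta)$.
Reading off the coefficients: $c_1=1, c_2=2, c_4=3$, so $u(\eta,\sigma) = e^{-\sigma} \sin(\eta) + 2 e^{-4 \sigma} \sin(2 \eta) + 3 e^{-16 \sigma} \sin(4 \eta)$.
Substituting back $\eta = x + 2t$, $\sigma = t$: $\theta(x,t) = u(x + 2t, t)$.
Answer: $\theta(x, t) = e^{-t} \sin(2 t + x) + 2 e^{-4 t} \sin(4 t + 2 x) + 3 e^{-16 t} \sin(8 t + 4 x)$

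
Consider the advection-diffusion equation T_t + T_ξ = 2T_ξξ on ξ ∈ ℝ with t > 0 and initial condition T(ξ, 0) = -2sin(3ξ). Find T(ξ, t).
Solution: Change to a moving frame: let η = ξ - t, σ = t and write T(ξ,t) = u(η,σ).
By the chain rule T_t = u_σ - u_η, T_ξ = u_η, T_ξξ = u_ηη.
Then T_t + T_ξ = u_σ: the advection term cancels and the PDE becomes the heat equation u_σ = 2u_ηη on η ∈ ℝ.
Initial data: u(η,0) = T(η,0) = -2sin(3η).
On η ∈ ℝ each mode satisfies (sin(nη))″ = -n² sin(nη), so exp(-2n²σ) sin(nη) solves the heat equation; by superposition u(η,σ) = Σ c_n exp(-2n²σ) sin(nη).
Reading off the coefficients: c_3=-2, so u(η,σ) = -2exp(-18σ)sin(3η).
Substituting back η = ξ - t, σ = t: T(ξ,t) = u(ξ - t, t).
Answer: T(ξ, t) = 2exp(-18t)sin(3t - 3ξ)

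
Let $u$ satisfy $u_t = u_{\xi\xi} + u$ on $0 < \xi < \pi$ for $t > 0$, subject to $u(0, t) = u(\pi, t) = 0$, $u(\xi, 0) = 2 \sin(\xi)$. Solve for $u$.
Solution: Substitute $u = e^{t}w$.
Then $u_t = e^{t}(w_t + w)$, $u_{\xi\xi} = e^{t}w_{\xi\xi}$; substituting and dividing by $e^{t}$, the lower-order terms cancel: $w_t = w_{\xi\xi}$ (standard heat equation).
Data for $w$: $w(\xi,0) = u(\xi,0) = 2 \sin(\xi)$. The boundary conditions carry over: $w(0,t) = w(\pi,t) = 0$.
Separating variables: $w = \sum c_n e^{-n^2t} \sin(n\xi)$. From $w(\xi,0) = 2 \sin(\xi)$: $c_1=2$.
So $w(\xi,t) = 2 e^{-t} \sin(\xi)$, and $u(\xi,t) = e^{t}w(\xi,t)$.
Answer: $u(\xi, t) = 2 \sin(\xi)$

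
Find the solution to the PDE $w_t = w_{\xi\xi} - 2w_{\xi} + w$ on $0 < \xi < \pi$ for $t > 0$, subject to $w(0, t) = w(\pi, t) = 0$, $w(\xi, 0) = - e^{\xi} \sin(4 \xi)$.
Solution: Substitute $w = e^{\xi}u$.
Then $w_{\xi} = e^{\xi}(u_{\xi} + u)$, $w_{\xi\xi} = e^{\xi}(u_{\xi\xi} + 2u_{\xi} + u)$, $w_t = e^{\xi}u_t$; substituting and dividing by $e^{\xi}$, the lower-order terms cancel: $u_t = u_{\xi\xi}$ (standard heat equation).
Data for $u$: $u(\xi,0) = e^{-\xi}w(\xi,0) = - \sin(4 \xi)$. The boundary conditions carry over: $u(0,t) = u(\pi,t) = 0$.
Separating variables: $u = \sum c_n e^{-n^2t} \sin(n\xi)$. From $u(\xi,0) = - \sin(4 \xi)$: $c_4=-1$.
So $u(\xi,t) = - e^{-16 t} \sin(4 \xi)$, and $w(\xi,t) = e^{\xi}u(\xi,t)$.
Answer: $w(\xi, t) = - e^{\xi} e^{-16 t} \sin(4 \xi)$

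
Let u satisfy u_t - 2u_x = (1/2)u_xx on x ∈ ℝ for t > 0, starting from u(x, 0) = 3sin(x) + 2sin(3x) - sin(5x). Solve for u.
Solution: Moving frame: η = x + 2t, σ = t, u = w(η,σ), so u_t = w_σ + 2w_η and u_xx = w_ηη.
Hence u_t - 2u_x = w_σ and the PDE becomes the heat equation w_σ = (1/2)w_ηη on η ∈ ℝ.
Initial data: w(η,0) = u(η,0) = 3sin(η) + 2sin(3η) - sin(5η). Each mode sin(nη) decays as exp(-n²σ/2) on ℝ, so w(η,σ) = Σ c_n exp(-n²σ/2) sin(nη) with c_1=3, c_3=2, c_5=-1: w(η,σ) = 3exp(-σ/2)sin(η) + 2exp(-9σ/2)sin(3η) - exp(-25σ/2)sin(5η).
Substituting back: u(x,t) = w(x + 2t, t).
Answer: u(x, t) = 3exp(-t/2)sin(2t + x) + 2exp(-9t/2)sin(6t + 3x) - exp(-25t/2)sin(10t + 5x)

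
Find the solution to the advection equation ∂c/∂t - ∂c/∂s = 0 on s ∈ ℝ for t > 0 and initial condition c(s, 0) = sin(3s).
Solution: By method of characteristics (waves move left with speed 1):
Along characteristics s + t = const, c is constant, so c(s,t) = f(s + t) with f = c(·, 0).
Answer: c(s, t) = sin(3s + 3t)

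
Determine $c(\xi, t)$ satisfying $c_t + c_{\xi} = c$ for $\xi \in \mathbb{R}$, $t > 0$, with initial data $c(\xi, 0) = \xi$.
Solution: Substitute $c = e^{t}u$.
Then $c_t = e^{t}(u_t + u)$, $c_{\xi} = e^{t}u_{\xi}$; substituting and dividing by $e^{t}$, the lower-order terms cancel: $u_t + u_{\xi} = 0$ (standard advection equation).
Data for $u$: $u(\xi,0) = c(\xi,0) = \xi$.
By characteristics ($d\xi/dt = 1$), $u(\xi,t) = f(\xi - t)$ with $f = u( \cdot , 0)$.
So $u(\xi,t) = - t + \xi$, and $c(\xi,t) = e^{t}u(\xi,t)$.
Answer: $c(\xi, t) = \xi e^{t} -  t e^{t}$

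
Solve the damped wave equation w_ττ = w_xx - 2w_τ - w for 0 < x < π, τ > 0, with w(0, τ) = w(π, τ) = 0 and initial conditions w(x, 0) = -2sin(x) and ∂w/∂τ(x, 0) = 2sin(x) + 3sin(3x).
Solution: Substitute w = exp(-τ)u.
Then w_τ = exp(-τ)(u_τ - u), w_ττ = exp(-τ)(u_ττ - 2u_τ + u), w_xx = exp(-τ)u_xx; substituting and dividing by exp(-τ), the lower-order terms cancel: u_ττ = u_xx (standard wave equation).
Data for u: u(x,0) = w(x,0) = -2sin(x); u_τ(x,0) = w_τ(x,0) + w(x,0) = 3sin(3x). The boundary conditions carry over: u(0,τ) = u(π,τ) = 0.
Separating variables: u = Σ [A_n cos(ω_n τ) + B_n sin(ω_n τ)] sin(nx), ω_n = n. From ICs (B_n = velocity coefficient / ω_n): A_1=-2, B_3=1.
So u(x,τ) = -2sin(x)cos(τ) + sin(3x)sin(3τ), and w(x,τ) = exp(-τ)u(x,τ).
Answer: w(x, τ) = -2exp(-τ)sin(x)cos(τ) + exp(-τ)sin(3x)sin(3τ)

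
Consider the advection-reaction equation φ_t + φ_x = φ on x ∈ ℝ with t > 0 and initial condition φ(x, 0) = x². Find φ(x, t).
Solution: Substitute φ = exp(t)u.
Then φ_t = exp(t)(u_t + u), φ_x = exp(t)u_x; substituting and dividing by exp(t), the lower-order terms cancel: u_t + u_x = 0 (standard advection equation).
Data for u: u(x,0) = φ(x,0) = x².
By characteristics (dx/dt = 1), u(x,t) = f(x - t) with f = u(·, 0).
So u(x,t) = t² - 2tx + x², and φ(x,t) = exp(t)u(x,t).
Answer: φ(x, t) = t²exp(t) - 2txexp(t) + x²exp(t)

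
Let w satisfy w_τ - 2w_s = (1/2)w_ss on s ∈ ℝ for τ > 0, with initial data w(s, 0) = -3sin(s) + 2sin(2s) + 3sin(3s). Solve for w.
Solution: Change to a moving frame: let η = s + 2τ, σ = τ and write w(s,τ) = u(η,σ).
By the chain rule w_τ = u_σ + 2u_η, w_s = u_η, w_ss = u_ηη.
Then w_τ - 2w_s = u_σ: the advection term cancels and the PDE becomes the heat equation u_σ = (1/2)u_ηη on η ∈ ℝ.
Initial data: u(η,0) = w(η,0) = -3sin(η) + 2sin(2η) + 3sin(3η).
On η ∈ ℝ each mode satisfies (sin(nη))″ = -n² sin(nη), so exp(-n²σ/2) sin(nη) solves the heat equation; by superposition u(η,σ) = Σ c_n exp(-n²σ/2) sin(nη).
Reading off the coefficients: c_1=-3, c_2=2, c_3=3, so u(η,σ) = 2exp(-2σ)sin(2η) - 3exp(-σ/2)sin(η) + 3exp(-9σ/2)sin(3η).
Substituting back η = s + 2τ, σ = τ: w(s,τ) = u(s + 2τ, τ).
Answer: w(s, τ) = 2exp(-2τ)sin(2s + 4τ) - 3exp(-τ/2)sin(s + 2τ) + 3exp(-9τ/2)sin(3s + 6τ)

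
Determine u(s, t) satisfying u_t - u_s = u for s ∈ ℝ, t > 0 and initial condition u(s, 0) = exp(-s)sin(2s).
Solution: Substitute u = exp(-s)w.
Then u_s = exp(-s)(w_s - w), u_t = exp(-s)w_t; substituting and dividing by exp(-s), the lower-order terms cancel: w_t - w_s = 0 (standard advection equation).
Data for w: w(s,0) = exp(s)u(s,0) = sin(2s).
By characteristics (ds/dt = -1), w(s,t) = f(s + t) with f = w(·, 0).
So w(s,t) = sin(2s + 2t), and u(s,t) = exp(-s)w(s,t).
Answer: u(s, t) = exp(-s)sin(2s + 2t)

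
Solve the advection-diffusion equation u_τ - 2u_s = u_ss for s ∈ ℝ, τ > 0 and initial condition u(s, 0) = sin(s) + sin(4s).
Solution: Moving frame: η = s + 2τ, σ = τ, u = w(η,σ), so u_τ = w_σ + 2w_η and u_ss = w_ηη.
Hence u_τ - 2u_s = w_σ and the PDE becomes the heat equation w_σ = w_ηη on η ∈ ℝ.
Initial data: w(η,0) = u(η,0) = sin(η) + sin(4η). Each mode sin(nη) decays as exp(-n²σ) on ℝ, so w(η,σ) = Σ c_n exp(-n²σ) sin(nη) with c_1=1, c_4=1: w(η,σ) = exp(-σ)sin(η) + exp(-16σ)sin(4η).
Substituting back: u(s,τ) = w(s + 2τ, τ).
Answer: u(s, τ) = exp(-τ)sin(s + 2τ) + exp(-16τ)sin(4s + 8τ)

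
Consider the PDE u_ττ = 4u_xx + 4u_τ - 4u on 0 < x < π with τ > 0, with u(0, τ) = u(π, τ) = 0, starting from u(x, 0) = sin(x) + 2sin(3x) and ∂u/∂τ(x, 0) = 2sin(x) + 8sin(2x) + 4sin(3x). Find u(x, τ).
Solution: Substitute u = exp(2τ)w.
Then u_τ = exp(2τ)(w_τ + 2w), u_ττ = exp(2τ)(w_ττ + 4w_τ + 4w), u_xx = exp(2τ)w_xx; substituting and dividing by exp(2τ), the lower-order terms cancel: w_ττ = 4w_xx (standard wave equation).
Data for w: w(x,0) = u(x,0) = sin(x) + 2sin(3x); w_τ(x,0) = u_τ(x,0) - 2u(x,0) = 8sin(2x). The boundary conditions carry over: w(0,τ) = w(π,τ) = 0.
Separating variables: w = Σ [A_n cos(ω_n τ) + B_n sin(ω_n τ)] sin(nx), ω_n = 2n. From ICs (B_n = velocity coefficient / ω_n): A_1=1, A_3=2, B_2=2.
So w(x,τ) = sin(x)cos(2τ) + 2sin(2x)sin(4τ) + 2sin(3x)cos(6τ), and u(x,τ) = exp(2τ)w(x,τ).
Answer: u(x, τ) = exp(2τ)sin(x)cos(2τ) + 2exp(2τ)sin(2x)sin(4τ) + 2exp(2τ)sin(3x)cos(6τ)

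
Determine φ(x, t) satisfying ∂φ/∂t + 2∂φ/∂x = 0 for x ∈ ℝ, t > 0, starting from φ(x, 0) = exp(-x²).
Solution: By method of characteristics (waves move right with speed 2):
Along characteristics x - 2t = const, φ is constant, so φ(x,t) = f(x - 2t) with f = φ(·, 0).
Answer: φ(x, t) = exp(-(-2t + x)²)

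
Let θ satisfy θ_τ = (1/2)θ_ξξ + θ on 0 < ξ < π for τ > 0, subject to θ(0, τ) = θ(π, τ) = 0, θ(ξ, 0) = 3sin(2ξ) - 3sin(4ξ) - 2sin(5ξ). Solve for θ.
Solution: Substitute θ = exp(τ)u, i.e. u = exp(-τ)θ.
By the product rule, θ_τ = exp(τ)(u_τ + u), θ_ξξ = exp(τ)u_ξξ.
Substituting into the PDE and dividing by exp(τ): u_τ + u = (1/2)u_ξξ + u.
The lower-order terms cancel, leaving the standard heat equation u_τ = (1/2)u_ξξ.
Initial data for u: u(ξ,0) = θ(ξ,0) = 3sin(2ξ) - 3sin(4ξ) - 2sin(5ξ). The boundary conditions carry over: u(0,τ) = u(π,τ) = 0.
Solve for u:
  Using separation of variables u = X(ξ)G(τ):
  Eigenfunctions: sin(nξ), n = 1, 2, 3, ...
  General solution: u(ξ, τ) = Σ c_n sin(nξ) exp(-n² τ/2)
  Matching u(ξ,0) = 3sin(2ξ) - 3sin(4ξ) - 2sin(5ξ) term by term: c_2=3, c_4=-3, c_5=-2.
Hence u(ξ,τ) = 3exp(-2τ)sin(2ξ) - 3exp(-8τ)sin(4ξ) - 2exp(-25τ/2)sin(5ξ).
Transform back: θ(ξ,τ) = exp(τ)u(ξ,τ).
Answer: θ(ξ, τ) = 3exp(-τ)sin(2ξ) - 3exp(-7τ)sin(4ξ) - 2exp(-23τ/2)sin(5ξ)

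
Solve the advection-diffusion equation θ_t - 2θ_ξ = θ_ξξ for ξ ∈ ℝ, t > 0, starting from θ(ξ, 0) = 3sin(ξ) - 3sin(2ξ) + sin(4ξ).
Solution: Change to a moving frame: let η = ξ + 2t, σ = t and write θ(ξ,t) = u(η,σ).
By the chain rule θ_t = u_σ + 2u_η, θ_ξ = u_η, θ_ξξ = u_ηη.
Then θ_t - 2θ_ξ = u_σ: the advection term cancels and the PDE becomes the heat equation u_σ = u_ηη on η ∈ ℝ.
Initial data: u(η,0) = θ(η,0) = 3sin(η) - 3sin(2η) + sin(4η).
On η ∈ ℝ each mode satisfies (sin(nη))″ = -n² sin(nη), so exp(-n²σ) sin(nη) solves the heat equation; by superposition u(η,σ) = Σ c_n exp(-n²σ) sin(nη).
Reading off the coefficients: c_1=3, c_2=-3, c_4=1, so u(η,σ) = 3exp(-σ)sin(η) - 3exp(-4σ)sin(2η) + exp(-16σ)sin(4η).
Substituting back η = ξ + 2t, σ = t: θ(ξ,t) = u(ξ + 2t, t).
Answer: θ(ξ, t) = 3exp(-t)sin(2t + ξ) - 3exp(-4t)sin(4t + 2ξ) + exp(-16t)sin(8t + 4ξ)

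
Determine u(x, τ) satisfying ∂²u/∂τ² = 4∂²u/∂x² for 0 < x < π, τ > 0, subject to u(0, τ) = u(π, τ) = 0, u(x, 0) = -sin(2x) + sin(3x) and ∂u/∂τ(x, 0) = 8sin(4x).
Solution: Separating variables: u = Σ [A_n cos(ω_n τ) + B_n sin(ω_n τ)] sin(nx), ω_n = 2n. From ICs (B_n = velocity coefficient / ω_n): A_2=-1, A_3=1, B_4=1.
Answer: u(x, τ) = -sin(2x)cos(4τ) + sin(3x)cos(6τ) + sin(4x)sin(8τ)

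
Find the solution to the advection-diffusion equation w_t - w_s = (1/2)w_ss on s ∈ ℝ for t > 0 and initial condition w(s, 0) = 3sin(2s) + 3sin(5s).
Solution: Change to a moving frame: let η = s + t, σ = t and write w(s,t) = u(η,σ).
By the chain rule w_t = u_σ + u_η, w_s = u_η, w_ss = u_ηη.
Then w_t - w_s = u_σ: the advection term cancels and the PDE becomes the heat equation u_σ = (1/2)u_ηη on η ∈ ℝ.
Initial data: u(η,0) = w(η,0) = 3sin(2η) + 3sin(5η).
On η ∈ ℝ each mode satisfies (sin(nη))″ = -n² sin(nη), so exp(-n²σ/2) sin(nη) solves the heat equation; by superposition u(η,σ) = Σ c_n exp(-n²σ/2) sin(nη).
Reading off the coefficients: c_2=3, c_5=3, so u(η,σ) = 3exp(-2σ)sin(2η) + 3exp(-25σ/2)sin(5η).
Substituting back η = s + t, σ = t: w(s,t) = u(s + t, t).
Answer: w(s, t) = 3exp(-2t)sin(2s + 2t) + 3exp(-25t/2)sin(5s + 5t)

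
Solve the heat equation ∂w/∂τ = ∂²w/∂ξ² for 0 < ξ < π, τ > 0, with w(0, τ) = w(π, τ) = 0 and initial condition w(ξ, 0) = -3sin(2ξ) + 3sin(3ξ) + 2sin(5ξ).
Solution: Using separation of variables w = X(ξ)T(τ):
Eigenfunctions: sin(nξ), n = 1, 2, 3, ...
General solution: w(ξ, τ) = Σ c_n sin(nξ) exp(-n² τ)
Matching w(ξ,0) = -3sin(2ξ) + 3sin(3ξ) + 2sin(5ξ) term by term: c_2=-3, c_3=3, c_5=2.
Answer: w(ξ, τ) = -3exp(-4τ)sin(2ξ) + 3exp(-9τ)sin(3ξ) + 2exp(-25τ)sin(5ξ)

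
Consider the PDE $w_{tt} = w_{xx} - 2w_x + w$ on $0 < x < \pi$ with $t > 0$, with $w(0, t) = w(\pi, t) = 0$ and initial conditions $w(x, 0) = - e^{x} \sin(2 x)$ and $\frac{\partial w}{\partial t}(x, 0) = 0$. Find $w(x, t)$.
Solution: Substitute $w = e^{x}u$, i.e. $u = e^{-x}w$.
By the product rule, $w_x = e^{x}(u_x + u)$, $w_{xx} = e^{x}(u_{xx} + 2u_x + u)$, $w_{tt} = e^{x}u_{tt}$.
Substituting into the PDE and dividing by $e^{x}$: $u_{tt} = (u_{xx} + 2u_x + u) - 2(u_x + u) + u$.
The lower-order terms cancel, leaving the standard wave equation $u_{tt} = u_{xx}$.
Initial data for $u$: $u(x,0) = e^{-x}w(x,0) = - \sin(2 x)$; $u_t(x,0) = e^{-x}w_t(x,0) = 0$. The boundary conditions carry over: $u(0,t) = u(\pi,t) = 0$.
Solve for $u$:
  Using separation of variables $u = X(x)T(t)$:
  Eigenfunctions: $\sin(nx)$, $n = 1, 2, 3, \ldots$
  General solution: $u(x, t) = \sum [A_n \cos(n t) + B_n \sin(n t)] \sin(nx)$
  From $u(x,0) = - \sin(2 x)$: $A_2=-1$. From $u_t(x,0) = 0$: all $B_n = 0$.
Hence $u(x,t) = - \sin(2 x) \cos(2 t)$.
Transform back: $w(x,t) = e^{x}u(x,t)$.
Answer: $w(x, t) = - e^{x} \sin(2 x) \cos(2 t)$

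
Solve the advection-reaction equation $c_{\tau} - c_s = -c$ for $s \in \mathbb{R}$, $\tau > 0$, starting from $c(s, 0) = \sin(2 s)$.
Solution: Substitute $c = e^{-\tau}u$, i.e. $u = e^{\tau}c$.
By the product rule, $c_{\tau} = e^{-\tau}(u_{\tau} - u)$, $c_s = e^{-\tau}u_s$.
Substituting into the PDE and dividing by $e^{-\tau}$: $u_{\tau} - u - u_s = -u$.
The lower-order terms cancel, leaving the standard advection equation $u_{\tau} - u_s = 0$.
Initial data for $u$: $u(s,0) = c(s,0) = \sin(2 s)$.
Solve for $u$:
  By method of characteristics (waves move left with speed 1):
  Along characteristics $s + \tau =$ const, $u$ is constant, so $u(s,\tau) = f(s + \tau)$ with $f = u( \cdot , 0)$.
Hence $u(s,\tau) = \sin(2 s + 2 \tau)$.
Transform back: $c(s,\tau) = e^{-\tau}u(s,\tau)$.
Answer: $c(s, \tau) = e^{-\tau} \sin(2 \tau + 2 s)$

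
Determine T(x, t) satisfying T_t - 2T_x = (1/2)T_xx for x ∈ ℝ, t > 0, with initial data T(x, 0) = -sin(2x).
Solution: Change to a moving frame: let η = x + 2t, σ = t and write T(x,t) = u(η,σ).
By the chain rule T_t = u_σ + 2u_η, T_x = u_η, T_xx = u_ηη.
Then T_t - 2T_x = u_σ: the advection term cancels and the PDE becomes the heat equation u_σ = (1/2)u_ηη on η ∈ ℝ.
Initial data: u(η,0) = T(η,0) = -sin(2η).
On η ∈ ℝ each mode satisfies (sin(nη))″ = -n² sin(nη), so exp(-n²σ/2) sin(nη) solves the heat equation; by superposition u(η,σ) = Σ c_n exp(-n²σ/2) sin(nη).
Reading off the coefficients: c_2=-1, so u(η,σ) = -exp(-2σ)sin(2η).
Substituting back η = x + 2t, σ = t: T(x,t) = u(x + 2t, t).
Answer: T(x, t) = -exp(-2t)sin(4t + 2x)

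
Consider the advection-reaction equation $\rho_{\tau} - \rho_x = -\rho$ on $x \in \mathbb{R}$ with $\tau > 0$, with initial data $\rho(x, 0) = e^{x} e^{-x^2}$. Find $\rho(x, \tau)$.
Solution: Substitute $\rho = e^{x}u$.
Then $\rho_x = e^{x}(u_x + u)$, $\rho_{\tau} = e^{x}u_{\tau}$; substituting and dividing by $e^{x}$, the lower-order terms cancel: $u_{\tau} - u_x = 0$ (standard advection equation).
Data for $u$: $u(x,0) = e^{-x}\rho(x,0) = e^{-x^2}$.
By characteristics ($dx/d\tau = -1$), $u(x,\tau) = f(x + \tau)$ with $f = u( \cdot , 0)$.
So $u(x,\tau) = e^{-(x + \tau)^2}$, and $\rho(x,\tau) = e^{x}u(x,\tau)$.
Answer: $\rho(x, \tau) = e^{x} e^{-(\tau + x)^2}$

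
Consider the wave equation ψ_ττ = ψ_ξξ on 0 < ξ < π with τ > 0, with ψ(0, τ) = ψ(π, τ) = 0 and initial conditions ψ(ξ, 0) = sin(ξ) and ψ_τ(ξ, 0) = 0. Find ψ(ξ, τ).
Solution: Separating variables: ψ = Σ [A_n cos(ω_n τ) + B_n sin(ω_n τ)] sin(nξ), ω_n = n. From ICs: A_1=1.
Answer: ψ(ξ, τ) = sin(ξ)cos(τ)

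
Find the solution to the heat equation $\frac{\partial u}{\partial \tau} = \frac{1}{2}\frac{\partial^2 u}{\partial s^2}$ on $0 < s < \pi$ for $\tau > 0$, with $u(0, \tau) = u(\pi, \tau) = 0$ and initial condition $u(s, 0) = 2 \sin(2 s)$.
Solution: Separating variables: $u = \sum c_n e^{-n^2\tau/2} \sin(ns)$. From $u(s,0) = 2 \sin(2 s)$: $c_2=2$.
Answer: $u(s, \tau) = 2 e^{-2 \tau} \sin(2 s)$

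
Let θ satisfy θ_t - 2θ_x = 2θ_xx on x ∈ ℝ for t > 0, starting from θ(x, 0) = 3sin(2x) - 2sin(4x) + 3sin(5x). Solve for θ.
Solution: Moving frame: η = x + 2t, σ = t, θ = u(η,σ), so θ_t = u_σ + 2u_η and θ_xx = u_ηη.
Hence θ_t - 2θ_x = u_σ and the PDE becomes the heat equation u_σ = 2u_ηη on η ∈ ℝ.
Initial data: u(η,0) = θ(η,0) = 3sin(2η) - 2sin(4η) + 3sin(5η). Each mode sin(nη) decays as exp(-2n²σ) on ℝ, so u(η,σ) = Σ c_n exp(-2n²σ) sin(nη) with c_2=3, c_4=-2, c_5=3: u(η,σ) = 3exp(-8σ)sin(2η) - 2exp(-32σ)sin(4η) + 3exp(-50σ)sin(5η).
Substituting back: θ(x,t) = u(x + 2t, t).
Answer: θ(x, t) = 3exp(-8t)sin(4t + 2x) - 2exp(-32t)sin(8t + 4x) + 3exp(-50t)sin(10t + 5x)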